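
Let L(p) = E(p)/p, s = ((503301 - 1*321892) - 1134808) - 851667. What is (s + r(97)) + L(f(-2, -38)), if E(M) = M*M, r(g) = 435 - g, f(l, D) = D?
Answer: -1804766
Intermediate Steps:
E(M) = M²
s = -1805066 (s = ((503301 - 321892) - 1134808) - 851667 = (181409 - 1134808) - 851667 = -953399 - 851667 = -1805066)
L(p) = p (L(p) = p²/p = p)
(s + r(97)) + L(f(-2, -38)) = (-1805066 + (435 - 1*97)) - 38 = (-1805066 + (435 - 97)) - 38 = (-1805066 + 338) - 38 = -1804728 - 38 = -1804766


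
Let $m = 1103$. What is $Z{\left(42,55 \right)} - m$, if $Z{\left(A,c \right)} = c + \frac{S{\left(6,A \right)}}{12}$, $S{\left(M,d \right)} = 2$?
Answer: $- \frac{6287}{6} \approx -1047.8$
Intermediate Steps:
$Z{\left(A,c \right)} = \frac{1}{6} + c$ ($Z{\left(A,c \right)} = c + \frac{2}{12} = c + 2 \cdot \frac{1}{12} = c + \frac{1}{6} = \frac{1}{6} + c$)
$Z{\left(42,55 \right)} - m = \left(\frac{1}{6} + 55\right) - 1103 = \frac{331}{6} - 1103 = - \frac{6287}{6}$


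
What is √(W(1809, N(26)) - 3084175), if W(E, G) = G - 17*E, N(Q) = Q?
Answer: I*√3114902 ≈ 1764.9*I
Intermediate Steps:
√(W(1809, N(26)) - 3084175) = √((26 - 17*1809) - 3084175) = √((26 - 30753) - 3084175) = √(-30727 - 3084175) = √(-3114902) = I*√3114902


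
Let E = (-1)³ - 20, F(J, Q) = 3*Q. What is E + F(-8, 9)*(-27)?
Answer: -750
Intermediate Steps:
E = -21 (E = -1 - 20 = -21)
E + F(-8, 9)*(-27) = -21 + (3*9)*(-27) = -21 + 27*(-27) = -21 - 729 = -750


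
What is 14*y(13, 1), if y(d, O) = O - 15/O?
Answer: -196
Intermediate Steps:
14*y(13, 1) = 14*(1 - 15/1) = 14*(1 - 15*1) = 14*(1 - 15) = 14*(-14) = -196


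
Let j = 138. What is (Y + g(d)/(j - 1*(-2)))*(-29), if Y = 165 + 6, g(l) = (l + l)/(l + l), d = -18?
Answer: -694289/140 ≈ -4959.2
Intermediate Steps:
g(l) = 1 (g(l) = (2*l)/((2*l)) = (2*l)*(1/(2*l)) = 1)
Y = 171
(Y + g(d)/(j - 1*(-2)))*(-29) = (171 + 1/(138 - 1*(-2)))*(-29) = (171 + 1/(138 + 2))*(-29) = (171 + 1/140)*(-29) = (23941/140)*(-29) = -694289/140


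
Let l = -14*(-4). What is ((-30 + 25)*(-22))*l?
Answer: 6160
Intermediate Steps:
l = 56
((-30 + 25)*(-22))*l = ((-30 + 25)*(-22))*56 = -5*(-22)*56 = 110*56 = 6160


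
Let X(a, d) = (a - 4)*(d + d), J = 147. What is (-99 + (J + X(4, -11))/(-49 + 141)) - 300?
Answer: -36561/92 ≈ -397.40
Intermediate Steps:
X(a, d) = 2*d*(-4 + a) (X(a, d) = (-4 + a)*(2*d) = 2*d*(-4 + a))
(-99 + (J + X(4, -11))/(-49 + 141)) - 300 = (-99 + (147 + 2*(-11)*(-4 + 4))/(-49 + 141)) - 300 = (-99 + (147 + 2*(-11)*0)/92) - 300 = (-99 + (147 + 0)*(1/92)) - 300 = (-99 + 147*(1/92)) - 300 = (-99 + 147/92) - 300 = -8961/92 - 300 = -36561/92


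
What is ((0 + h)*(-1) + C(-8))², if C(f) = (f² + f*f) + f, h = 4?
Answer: 13456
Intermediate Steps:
C(f) = f + 2*f² (C(f) = (f² + f²) + f = 2*f² + f = f + 2*f²)
((0 + h)*(-1) + C(-8))² = ((0 + 4)*(-1) - 8*(1 + 2*(-8)))² = (4*(-1) - 8*(1 - 16))² = (-4 - 8*(-15))² = (-4 + 120)² = 116² = 13456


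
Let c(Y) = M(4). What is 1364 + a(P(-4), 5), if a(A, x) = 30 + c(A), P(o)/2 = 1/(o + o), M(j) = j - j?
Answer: 1394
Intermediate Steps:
M(j) = 0
c(Y) = 0
P(o) = 1/o (P(o) = 2/(o + o) = 2/((2*o)) = 2*(1/(2*o)) = 1/o)
a(A, x) = 30 (a(A, x) = 30 + 0 = 30)
1364 + a(P(-4), 5) = 1364 + 30 = 1394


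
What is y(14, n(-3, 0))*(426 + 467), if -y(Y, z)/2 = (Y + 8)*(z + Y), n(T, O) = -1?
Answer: -510796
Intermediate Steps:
y(Y, z) = -2*(8 + Y)*(Y + z) (y(Y, z) = -2*(Y + 8)*(z + Y) = -2*(8 + Y)*(Y + z))
y(14, n(-3, 0))*(426 + 467) = (-16*14 - 16*(-1) - 2*14**2 - 2*14*(-1))*(426 + 467) = (-224 + 16 - 2*196 + 28)*893 = (-224 + 16 - 392 + 28)*893 = -572*893 = -510796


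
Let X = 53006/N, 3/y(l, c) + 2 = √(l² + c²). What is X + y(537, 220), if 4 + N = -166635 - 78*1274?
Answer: -5949656508/29861064805 + √336769/112255 ≈ -0.19407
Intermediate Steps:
N = -266011 (N = -4 + (-166635 - 78*1274) = -4 + (-166635 - 99372) = -4 - 266007 = -266011)
y(l, c) = 3/(-2 + √(c² + l²)) (y(l, c) = 3/(-2 + √(l² + c²)) = 3/(-2 + √(c² + l²)))
X = -53006/266011 (X = 53006/(-266011) = 53006*(-1/266011) = -53006/266011 ≈ -0.19926)
X + y(537, 220) = -53006/266011 + 3/(-2 + √(220² + 537²)) = -53006/266011 + 3/(-2 + √(48400 + 288369)) = -53006/266011 + 3/(-2 + √336769)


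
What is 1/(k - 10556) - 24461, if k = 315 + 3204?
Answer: -172132058/7037 ≈ -24461.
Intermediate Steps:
k = 3519
1/(k - 10556) - 24461 = 1/(3519 - 10556) - 24461 = 1/(-7037) - 24461 = -1/7037 - 24461 = -172132058/7037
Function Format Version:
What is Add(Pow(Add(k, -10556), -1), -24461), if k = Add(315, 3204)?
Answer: Rational(-172132058, 7037) ≈ -24461.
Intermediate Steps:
k = 3519
Add(Pow(Add(k, -10556), -1), -24461) = Add(Pow(Add(3519, -10556), -1), -24461) = Add(Pow(-7037, -1), -24461) = Add(Rational(-1, 7037), -24461) = Rational(-172132058, 7037)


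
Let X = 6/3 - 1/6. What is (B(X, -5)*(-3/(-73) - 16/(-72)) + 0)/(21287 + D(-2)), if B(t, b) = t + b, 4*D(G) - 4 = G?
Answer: -3287/83915325 ≈ -3.9170e-5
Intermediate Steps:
X = 11/6 (X = 6*(⅓) - 1*⅙ = 2 - ⅙ = 11/6 ≈ 1.8333)
D(G) = 1 + G/4
B(t, b) = b + t
(B(X, -5)*(-3/(-73) - 16/(-72)) + 0)/(21287 + D(-2)) = ((-5 + 11/6)*(-3/(-73) - 16/(-72)) + 0)/(21287 + (1 + (¼)*(-2))) = (-19*(-3*(-1/73) - 16*(-1/72))/6 + 0)/(21287 + (1 - ½)) = (-19*(3/73 + 2/9)/6 + 0)/(21287 + ½) = (-19/6*173/657 + 0)/(42575/2) = (-3287/3942 + 0)*(2/42575) = -3287/3942*2/42575 = -3287/83915325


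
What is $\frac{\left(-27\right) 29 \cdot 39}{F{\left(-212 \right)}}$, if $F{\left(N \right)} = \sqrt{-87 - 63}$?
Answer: $\frac{10179 i \sqrt{6}}{10} \approx 2493.3 i$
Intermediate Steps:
$F{\left(N \right)} = 5 i \sqrt{6}$ ($F{\left(N \right)} = \sqrt{-150} = 5 i \sqrt{6}$)
$\frac{\left(-27\right) 29 \cdot 39}{F{\left(-212 \right)}} = \frac{\left(-27\right) 29 \cdot 39}{5 i \sqrt{6}} = \left(-783\right) 39 \left(- \frac{i \sqrt{6}}{30}\right) = - 30537 \left(- \frac{i \sqrt{6}}{30}\right) = \frac{10179 i \sqrt{6}}{10}$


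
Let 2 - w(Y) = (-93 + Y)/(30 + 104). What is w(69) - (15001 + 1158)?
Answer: -1082507/67 ≈ -16157.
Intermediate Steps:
w(Y) = 361/134 - Y/134 (w(Y) = 2 - (-93 + Y)/(30 + 104) = 2 - (-93 + Y)/134 = 2 - (-93/134 + Y/134) = 2 + (93/134 - Y/134) = 361/134 - Y/134)
w(69) - (15001 + 1158) = (361/134 - 1/134*69) - (15001 + 1158) = (361/134 - 69/134) - 1*16159 = 146/67 - 16159 = -1082507/67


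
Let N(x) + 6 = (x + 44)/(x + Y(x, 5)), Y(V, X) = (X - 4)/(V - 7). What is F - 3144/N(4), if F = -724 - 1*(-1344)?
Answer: 2296/13 ≈ 176.62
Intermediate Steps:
F = 620 (F = -724 + 1344 = 620)
Y(V, X) = (-4 + X)/(-7 + V)
N(x) = -6 + (44 + x)/(x + 1/(-7 + x)) (N(x) = -6 + (x + 44)/(x + (-4 + 5)/(-7 + x)) = -6 + (44 + x)/(x + 1/(-7 + x)))
F - 3144/N(4) = 620 - 3144*(1 + 4*(-7 + 4))/(-6 - (-44 + 5*4)*(-7 + 4)) = 620 - 3144*(1 + 4*(-3))/(-6 - 1*(-44 + 20)*(-3)) = 620 - 3144*(1 - 12)/(-6 - 1*(-24)*(-3)) = 620 - 3144*(-11/(-6 - 72)) = 620 - 3144/((-1/11*(-78))) = 620 - 3144/78/11 = 620 - 3144*11/78 = 620 - 5764/13 = 2296/13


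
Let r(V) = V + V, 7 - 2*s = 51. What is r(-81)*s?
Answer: 3564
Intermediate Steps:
s = -22 (s = 7/2 - ½*51 = 7/2 - 51/2 = -22)
r(V) = 2*V
r(-81)*s = (2*(-81))*(-22) = -162*(-22) = 3564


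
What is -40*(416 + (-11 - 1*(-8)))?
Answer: -16520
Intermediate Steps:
-40*(416 + (-11 - 1*(-8))) = -40*(416 + (-11 + 8)) = -40*(416 - 3) = -40*413 = -16520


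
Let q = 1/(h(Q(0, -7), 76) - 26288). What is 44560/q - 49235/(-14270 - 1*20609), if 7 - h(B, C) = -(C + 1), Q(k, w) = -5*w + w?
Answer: -40726472671725/34879 ≈ -1.1677e+9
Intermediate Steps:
Q(k, w) = -4*w
h(B, C) = 8 + C (h(B, C) = 7 - (-1)*(C + 1) = 7 - (-1)*(1 + C) = 7 - (-1 - C) = 7 + (1 + C) = 8 + C)
q = -1/26204 (q = 1/((8 + 76) - 26288) = 1/(84 - 26288) = 1/(-26204) = -1/26204 ≈ -3.8162e-5)
44560/q - 49235/(-14270 - 1*20609) = 44560/(-1/26204) - 49235/(-14270 - 1*20609) = 44560*(-26204) - 49235/(-14270 - 20609) = -1167650240 - 49235/(-34879) = -1167650240 - 49235*(-1/34879) = -1167650240 + 49235/34879 = -40726472671725/34879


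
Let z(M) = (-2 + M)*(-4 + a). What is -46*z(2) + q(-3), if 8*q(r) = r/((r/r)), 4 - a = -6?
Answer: -3/8 ≈ -0.37500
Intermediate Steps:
a = 10 (a = 4 - 1*(-6) = 4 + 6 = 10)
z(M) = -12 + 6*M (z(M) = (-2 + M)*(-4 + 10) = (-2 + M)*6 = -12 + 6*M)
q(r) = r/8 (q(r) = (r/((r/r)))/8 = (r/1)/8 = (r*1)/8 = r/8)
-46*z(2) + q(-3) = -46*(-12 + 6*2) + (⅛)*(-3) = -46*(-12 + 12) - 3/8 = -46*0 - 3/8 = 0 - 3/8 = -3/8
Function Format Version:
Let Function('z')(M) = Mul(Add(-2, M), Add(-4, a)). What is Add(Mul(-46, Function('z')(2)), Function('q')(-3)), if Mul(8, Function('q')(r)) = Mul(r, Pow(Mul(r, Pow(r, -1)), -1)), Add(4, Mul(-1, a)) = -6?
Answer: Rational(-3, 8) ≈ -0.37500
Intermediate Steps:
a = 10 (a = Add(4, Mul(-1, -6)) = Add(4, 6) = 10)
Function('z')(M) = Add(-12, Mul(6, M)) (Function('z')(M) = Mul(Add(-2, M), Add(-4, 10)) = Mul(Add(-2, M), 6) = Add(-12, Mul(6, M)))
Function('q')(r) = Mul(Rational(1, 8), r) (Function('q')(r) = Mul(Rational(1, 8), Mul(r, Pow(Mul(r, Pow(r, -1)), -1))) = Mul(Rational(1, 8), Mul(r, Pow(1, -1))) = Mul(Rational(1, 8), Mul(r, 1)) = Mul(Rational(1, 8), r))
Add(Mul(-46, Function('z')(2)), Function('q')(-3)) = Add(Mul(-46, Add(-12, Mul(6, 2))), Mul(Rational(1, 8), -3)) = Add(Mul(-46, Add(-12, 12)), Rational(-3, 8)) = Add(Mul(-46, 0), Rational(-3, 8)) = Add(0, Rational(-3, 8)) = Rational(-3, 8)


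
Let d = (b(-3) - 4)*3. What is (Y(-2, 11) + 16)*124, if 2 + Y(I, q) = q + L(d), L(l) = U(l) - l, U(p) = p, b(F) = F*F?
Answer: 3100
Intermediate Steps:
b(F) = F²
d = 15 (d = ((-3)² - 4)*3 = (9 - 4)*3 = 5*3 = 15)
L(l) = 0 (L(l) = l - l = 0)
Y(I, q) = -2 + q (Y(I, q) = -2 + (q + 0) = -2 + q)
(Y(-2, 11) + 16)*124 = ((-2 + 11) + 16)*124 = (9 + 16)*124 = 25*124 = 3100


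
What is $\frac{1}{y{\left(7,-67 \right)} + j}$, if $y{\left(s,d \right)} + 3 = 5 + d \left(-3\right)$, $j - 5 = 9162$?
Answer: $\frac{1}{9370} \approx 0.00010672$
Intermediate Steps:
$j = 9167$ ($j = 5 + 9162 = 9167$)
$y{\left(s,d \right)} = 2 - 3 d$ ($y{\left(s,d \right)} = -3 + \left(5 + d \left(-3\right)\right) = -3 - \left(-5 + 3 d\right) = 2 - 3 d$)
$\frac{1}{y{\left(7,-67 \right)} + j} = \frac{1}{\left(2 - -201\right) + 9167} = \frac{1}{\left(2 + 201\right) + 9167} = \frac{1}{203 + 9167} = \frac{1}{9370}$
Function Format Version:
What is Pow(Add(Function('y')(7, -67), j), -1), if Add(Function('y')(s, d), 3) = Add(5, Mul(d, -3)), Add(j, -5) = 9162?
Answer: Rational(1, 9370) ≈ 0.00010672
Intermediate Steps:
j = 9167 (j = Add(5, 9162) = 9167)
Function('y')(s, d) = Add(2, Mul(-3, d)) (Function('y')(s, d) = Add(-3, Add(5, Mul(d, -3))) = Add(-3, Add(5, Mul(-3, d))) = Add(2, Mul(-3, d)))
Pow(Add(Function('y')(7, -67), j), -1) = Pow(Add(Add(2, Mul(-3, -67)), 9167), -1) = Pow(Add(Add(2, 201), 9167), -1) = Pow(Add(203, 9167), -1) = Pow(9370, -1) = Rational(1, 9370)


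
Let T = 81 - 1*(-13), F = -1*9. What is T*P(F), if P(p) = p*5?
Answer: -4230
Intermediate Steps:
F = -9
T = 94 (T = 81 + 13 = 94)
P(p) = 5*p
T*P(F) = 94*(5*(-9)) = 94*(-45) = -4230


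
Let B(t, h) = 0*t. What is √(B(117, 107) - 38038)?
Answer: I*√38038 ≈ 195.03*I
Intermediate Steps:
B(t, h) = 0
√(B(117, 107) - 38038) = √(0 - 38038) = √(-38038) = I*√38038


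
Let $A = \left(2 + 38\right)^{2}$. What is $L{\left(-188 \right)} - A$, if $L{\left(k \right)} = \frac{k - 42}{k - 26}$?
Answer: $- \frac{171085}{107} \approx -1598.9$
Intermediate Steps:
$L{\left(k \right)} = \frac{-42 + k}{-26 + k}$
$A = 1600$ ($A = 40^{2} = 1600$)
$L{\left(-188 \right)} - A = \frac{-42 - 188}{-26 - 188} - 1600 = \frac{1}{-214} \left(-230\right) - 1600 = \left(- \frac{1}{214}\right) \left(-230\right) - 1600 = \frac{115}{107} - 1600 = - \frac{171085}{107}$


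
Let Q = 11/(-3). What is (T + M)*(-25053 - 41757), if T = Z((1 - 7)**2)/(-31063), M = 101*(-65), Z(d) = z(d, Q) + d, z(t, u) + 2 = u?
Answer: 13624471458520/31063 ≈ 4.3861e+8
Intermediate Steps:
Q = -11/3 (Q = 11*(-1/3) = -11/3 ≈ -3.6667)
z(t, u) = -2 + u
Z(d) = -17/3 + d (Z(d) = (-2 - 11/3) + d = -17/3 + d)
M = -6565
T = -91/93189 (T = (-17/3 + (1 - 7)**2)/(-31063) = (-17/3 + (-6)**2)*(-1/31063) = (-17/3 + 36)*(-1/31063) = (91/3)*(-1/31063) = -91/93189 ≈ -0.00097651)
(T + M)*(-25053 - 41757) = (-91/93189 - 6565)*(-25053 - 41757) = -611785876/93189*(-66810) = 13624471458520/31063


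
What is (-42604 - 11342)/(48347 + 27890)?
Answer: -53946/76237 ≈ -0.70761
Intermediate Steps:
(-42604 - 11342)/(48347 + 27890) = -53946/76237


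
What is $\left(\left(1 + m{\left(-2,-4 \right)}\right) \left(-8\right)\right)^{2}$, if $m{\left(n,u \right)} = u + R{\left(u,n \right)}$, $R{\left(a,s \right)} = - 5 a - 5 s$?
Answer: $46656$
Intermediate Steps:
$m{\left(n,u \right)} = - 5 n - 4 u$ ($m{\left(n,u \right)} = u - \left(5 n + 5 u\right) = - 5 n - 4 u$)
$\left(\left(1 + m{\left(-2,-4 \right)}\right) \left(-8\right)\right)^{2} = \left(\left(1 - -26\right) \left(-8\right)\right)^{2} = \left(\left(1 + \left(10 + 16\right)\right) \left(-8\right)\right)^{2} = \left(\left(1 + 26\right) \left(-8\right)\right)^{2} = \left(27 \left(-8\right)\right)^{2} = \left(-216\right)^{2} = 46656$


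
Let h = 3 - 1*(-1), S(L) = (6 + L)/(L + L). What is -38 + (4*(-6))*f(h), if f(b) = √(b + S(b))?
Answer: -38 - 12*√21 ≈ -92.991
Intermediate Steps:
S(L) = (6 + L)/(2*L) (S(L) = (6 + L)/((2*L)) = (6 + L)*(1/(2*L)) = (6 + L)/(2*L))
h = 4 (h = 3 + 1 = 4)
f(b) = √(b + (6 + b)/(2*b))
-38 + (4*(-6))*f(h) = -38 + (4*(-6))*(√(2 + 4*4 + 12/4)/2) = -38 - 12*√(2 + 16 + 12*(¼)) = -38 - 12*√(2 + 16 + 3) = -38 - 12*√21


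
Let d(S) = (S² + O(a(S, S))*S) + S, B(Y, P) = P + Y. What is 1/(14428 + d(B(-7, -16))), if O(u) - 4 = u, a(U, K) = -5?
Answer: 1/14957 ≈ 6.6858e-5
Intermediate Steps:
O(u) = 4 + u
d(S) = S² (d(S) = (S² + (4 - 5)*S) + S = (S² - S) + S = S²)
1/(14428 + d(B(-7, -16))) = 1/(14428 + (-16 - 7)²) = 1/(14428 + (-23)²) = 1/(14428 + 529) = 1/14957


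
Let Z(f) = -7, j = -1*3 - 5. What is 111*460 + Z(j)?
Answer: 51053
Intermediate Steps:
j = -8 (j = -3 - 5 = -8)
111*460 + Z(j) = 111*460 - 7 = 51060 - 7 = 51053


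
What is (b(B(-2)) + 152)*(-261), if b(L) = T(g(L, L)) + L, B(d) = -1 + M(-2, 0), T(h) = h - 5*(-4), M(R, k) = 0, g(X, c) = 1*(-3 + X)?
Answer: -43587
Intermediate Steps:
g(X, c) = -3 + X
T(h) = 20 + h (T(h) = h + 20 = 20 + h)
B(d) = -1 (B(d) = -1 + 0 = -1)
b(L) = 17 + 2*L (b(L) = (20 + (-3 + L)) + L = (17 + L) + L = 17 + 2*L)
(b(B(-2)) + 152)*(-261) = ((17 + 2*(-1)) + 152)*(-261) = ((17 - 2) + 152)*(-261) = (15 + 152)*(-261) = 167*(-261) = -43587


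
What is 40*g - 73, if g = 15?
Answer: 527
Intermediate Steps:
40*g - 73 = 40*15 - 73 = 600 - 73 = 527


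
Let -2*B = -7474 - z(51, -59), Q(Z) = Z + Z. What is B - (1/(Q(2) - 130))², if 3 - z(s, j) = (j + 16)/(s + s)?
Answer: 504524057/134946 ≈ 3738.7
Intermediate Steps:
Q(Z) = 2*Z
z(s, j) = 3 - (16 + j)/(2*s) (z(s, j) = 3 - (j + 16)/(s + s) = 3 - (16 + j)/(2*s))
B = 762697/204 (B = -(-7474 - (-16 - 1*(-59) + 6*51)/(2*51))/2 = -(-7474 - (-16 + 59 + 306)/(2*51))/2 = -(-7474 - 349/(2*51))/2 = -(-7474 - 1*349/102)/2 = -(-7474 - 349/102)/2 = -½*(-762697/102) = 762697/204 ≈ 3738.7)
B - (1/(Q(2) - 130))² = 762697/204 - (1/(2*2 - 130))² = 762697/204 - (1/(4 - 130))² = 762697/204 - (1/(-126))² = 762697/204 - (-1/126)² = 762697/204 - 1*1/15876 = 762697/204 - 1/15876 = 504524057/134946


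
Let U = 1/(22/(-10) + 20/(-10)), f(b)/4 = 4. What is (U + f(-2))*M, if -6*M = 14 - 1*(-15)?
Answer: -9599/126 ≈ -76.182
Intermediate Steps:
M = -29/6 (M = -(14 - 1*(-15))/6 = -(14 + 15)/6 = -⅙*29 = -29/6 ≈ -4.8333)
f(b) = 16 (f(b) = 4*4 = 16)
U = -5/21 (U = 1/(22*(-⅒) + 20*(-⅒)) = 1/(-11/5 - 2) = 1/(-21/5) = -5/21 ≈ -0.23810)
(U + f(-2))*M = (-5/21 + 16)*(-29/6) = (331/21)*(-29/6) = -9599/126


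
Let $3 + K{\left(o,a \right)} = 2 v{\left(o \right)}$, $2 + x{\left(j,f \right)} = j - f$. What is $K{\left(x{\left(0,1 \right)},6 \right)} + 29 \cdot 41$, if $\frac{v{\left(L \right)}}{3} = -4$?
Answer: $1162$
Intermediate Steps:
$x{\left(j,f \right)} = -2 + j - f$ ($x{\left(j,f \right)} = -2 - \left(f - j\right) = -2 + j - f$)
$v{\left(L \right)} = -12$ ($v{\left(L \right)} = 3 \left(-4\right) = -12$)
$K{\left(o,a \right)} = -27$ ($K{\left(o,a \right)} = -3 + 2 \left(-12\right) = -3 - 24 = -27$)
$K{\left(x{\left(0,1 \right)},6 \right)} + 29 \cdot 41 = -27 + 29 \cdot 41 = -27 + 1189 = 1162$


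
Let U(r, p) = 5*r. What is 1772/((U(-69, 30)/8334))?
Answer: -4922616/115 ≈ -42805.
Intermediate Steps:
1772/((U(-69, 30)/8334)) = 1772/(((5*(-69))/8334)) = 1772/((-345*1/8334)) = 1772/(-115/2778) = 1772*(-2778/115) = -4922616/115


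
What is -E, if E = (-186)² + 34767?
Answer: -69363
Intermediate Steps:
E = 69363 (E = 34596 + 34767 = 69363)
-E = -1*69363 = -69363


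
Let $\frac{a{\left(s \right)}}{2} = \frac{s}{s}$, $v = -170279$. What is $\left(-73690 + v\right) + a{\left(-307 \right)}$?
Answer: $-243967$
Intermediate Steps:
$a{\left(s \right)} = 2$ ($a{\left(s \right)} = 2 \frac{s}{s} = 2 \cdot 1 = 2$)
$\left(-73690 + v\right) + a{\left(-307 \right)} = \left(-73690 - 170279\right) + 2 = -243969 + 2 = -243967$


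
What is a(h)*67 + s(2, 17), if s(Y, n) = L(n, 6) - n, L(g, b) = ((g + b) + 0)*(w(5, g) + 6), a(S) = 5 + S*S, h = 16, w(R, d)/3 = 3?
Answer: 17815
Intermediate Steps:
w(R, d) = 9 (w(R, d) = 3*3 = 9)
a(S) = 5 + S²
L(g, b) = 15*b + 15*g (L(g, b) = ((g + b) + 0)*(9 + 6) = ((b + g) + 0)*15 = (b + g)*15 = 15*b + 15*g)
s(Y, n) = 90 + 14*n (s(Y, n) = (15*6 + 15*n) - n = (90 + 15*n) - n = 90 + 14*n)
a(h)*67 + s(2, 17) = (5 + 16²)*67 + (90 + 14*17) = (5 + 256)*67 + (90 + 238) = 261*67 + 328 = 17487 + 328 = 17815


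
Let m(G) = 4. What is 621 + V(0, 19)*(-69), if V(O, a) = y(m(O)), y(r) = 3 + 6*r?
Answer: -1242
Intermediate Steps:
V(O, a) = 27 (V(O, a) = 3 + 6*4 = 3 + 24 = 27)
621 + V(0, 19)*(-69) = 621 + 27*(-69) = 621 - 1863 = -1242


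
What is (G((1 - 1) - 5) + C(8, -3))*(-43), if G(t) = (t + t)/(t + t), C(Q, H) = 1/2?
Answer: -129/2 ≈ -64.500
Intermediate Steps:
C(Q, H) = ½
G(t) = 1 (G(t) = (2*t)/((2*t)) = (2*t)*(1/(2*t)) = 1)
(G((1 - 1) - 5) + C(8, -3))*(-43) = (1 + ½)*(-43) = (3/2)*(-43) = -129/2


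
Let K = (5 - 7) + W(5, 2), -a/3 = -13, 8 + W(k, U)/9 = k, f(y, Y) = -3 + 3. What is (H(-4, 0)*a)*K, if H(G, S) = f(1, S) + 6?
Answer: -6786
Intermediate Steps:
f(y, Y) = 0
W(k, U) = -72 + 9*k
H(G, S) = 6 (H(G, S) = 0 + 6 = 6)
a = 39 (a = -3*(-13) = 39)
K = -29 (K = (5 - 7) + (-72 + 9*5) = -2 + (-72 + 45) = -2 - 27 = -29)
(H(-4, 0)*a)*K = (6*39)*(-29) = 234*(-29) = -6786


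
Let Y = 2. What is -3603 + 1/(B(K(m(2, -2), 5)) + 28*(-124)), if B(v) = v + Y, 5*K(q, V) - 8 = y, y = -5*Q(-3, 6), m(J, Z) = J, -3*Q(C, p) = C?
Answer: -62501246/17347 ≈ -3603.0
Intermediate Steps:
Q(C, p) = -C/3
y = -5 (y = -(-5)*(-3)/3 = -5*1 = -5)
K(q, V) = ⅗ (K(q, V) = 8/5 + (⅕)*(-5) = 8/5 - 1 = ⅗)
B(v) = 2 + v (B(v) = v + 2 = 2 + v)
-3603 + 1/(B(K(m(2, -2), 5)) + 28*(-124)) = -3603 + 1/((2 + ⅗) + 28*(-124)) = -3603 + 1/(13/5 - 3472) = -3603 + 1/(-17347/5) = -3603 - 5/17347 = -62501246/17347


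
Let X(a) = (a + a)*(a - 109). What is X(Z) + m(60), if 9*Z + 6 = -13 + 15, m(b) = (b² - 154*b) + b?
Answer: -444100/81 ≈ -5482.7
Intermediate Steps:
m(b) = b² - 153*b
Z = -4/9 (Z = -⅔ + (-13 + 15)/9 = -⅔ + (⅑)*2 = -⅔ + 2/9 = -4/9 ≈ -0.44444)
X(a) = 2*a*(-109 + a) (X(a) = (2*a)*(-109 + a) = 2*a*(-109 + a))
X(Z) + m(60) = 2*(-4/9)*(-109 - 4/9) + 60*(-153 + 60) = 2*(-4/9)*(-985/9) + 60*(-93) = 7880/81 - 5580 = -444100/81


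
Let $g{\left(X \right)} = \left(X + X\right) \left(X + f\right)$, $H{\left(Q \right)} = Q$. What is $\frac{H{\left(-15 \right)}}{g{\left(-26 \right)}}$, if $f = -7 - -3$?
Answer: $- \frac{1}{104} \approx -0.0096154$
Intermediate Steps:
$f = -4$ ($f = -7 + 3 = -4$)
$g{\left(X \right)} = 2 X \left(-4 + X\right)$ ($g{\left(X \right)} = \left(X + X\right) \left(X - 4\right) = 2 X \left(-4 + X\right)$)
$\frac{H{\left(-15 \right)}}{g{\left(-26 \right)}} = - \frac{15}{2 \left(-26\right) \left(-4 - 26\right)} = - \frac{15}{2 \left(-26\right) \left(-30\right)} = - \frac{15}{1560} = \left(-15\right) \frac{1}{1560} = - \frac{1}{104}$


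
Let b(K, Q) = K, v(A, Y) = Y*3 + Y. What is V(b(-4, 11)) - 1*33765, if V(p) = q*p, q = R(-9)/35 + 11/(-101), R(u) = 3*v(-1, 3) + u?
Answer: -119368643/3535 ≈ -33768.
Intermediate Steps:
v(A, Y) = 4*Y (v(A, Y) = 3*Y + Y = 4*Y)
R(u) = 36 + u (R(u) = 3*(4*3) + u = 3*12 + u = 36 + u)
q = 2342/3535 (q = (36 - 9)/35 + 11/(-101) = 27*(1/35) + 11*(-1/101) = 27/35 - 11/101 = 2342/3535 ≈ 0.66252)
V(p) = 2342*p/3535
V(b(-4, 11)) - 1*33765 = (2342/3535)*(-4) - 1*33765 = -9368/3535 - 33765 = -119368643/3535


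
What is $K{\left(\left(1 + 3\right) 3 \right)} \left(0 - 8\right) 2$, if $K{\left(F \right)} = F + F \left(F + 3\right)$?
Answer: $-3072$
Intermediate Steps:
$K{\left(F \right)} = F + F \left(3 + F\right)$
$K{\left(\left(1 + 3\right) 3 \right)} \left(0 - 8\right) 2 = \left(1 + 3\right) 3 \left(4 + \left(1 + 3\right) 3\right) \left(0 - 8\right) 2 = 4 \cdot 3 \left(4 + 4 \cdot 3\right) \left(\left(-8\right) 2\right) = 12 \left(4 + 12\right) \left(-16\right) = 12 \cdot 16 \left(-16\right) = 192 \left(-16\right) = -3072$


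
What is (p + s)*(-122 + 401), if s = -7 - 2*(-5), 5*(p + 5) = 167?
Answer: 43803/5 ≈ 8760.6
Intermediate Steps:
p = 142/5 (p = -5 + (⅕)*167 = -5 + 167/5 = 142/5 ≈ 28.400)
s = 3 (s = -7 + 10 = 3)
(p + s)*(-122 + 401) = (142/5 + 3)*(-122 + 401) = (157/5)*279 = 43803/5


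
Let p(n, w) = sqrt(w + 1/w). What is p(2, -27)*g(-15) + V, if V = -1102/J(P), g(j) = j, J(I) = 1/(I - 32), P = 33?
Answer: -1102 - 5*I*sqrt(2190)/3 ≈ -1102.0 - 77.996*I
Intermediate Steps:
J(I) = 1/(-32 + I)
V = -1102 (V = -1102/(1/(-32 + 33)) = -1102/(1/1) = -1102/1 = -1102*1 = -1102)
p(2, -27)*g(-15) + V = sqrt(-27 + 1/(-27))*(-15) - 1102 = sqrt(-27 - 1/27)*(-15) - 1102 = sqrt(-730/27)*(-15) - 1102 = (I*sqrt(2190)/9)*(-15) - 1102 = -5*I*sqrt(2190)/3 - 1102 = -1102 - 5*I*sqrt(2190)/3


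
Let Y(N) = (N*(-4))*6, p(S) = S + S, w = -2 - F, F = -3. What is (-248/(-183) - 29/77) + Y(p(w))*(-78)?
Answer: 52770493/14091 ≈ 3745.0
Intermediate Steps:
w = 1 (w = -2 - 1*(-3) = -2 + 3 = 1)
p(S) = 2*S
Y(N) = -24*N (Y(N) = -4*N*6 = -24*N)
(-248/(-183) - 29/77) + Y(p(w))*(-78) = (-248/(-183) - 29/77) - 48*(-78) = (-248*(-1/183) - 29*1/77) - 24*2*(-78) = (248/183 - 29/77) - 48*(-78) = 13789/14091 + 3744 = 52770493/14091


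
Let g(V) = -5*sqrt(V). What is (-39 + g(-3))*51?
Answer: -1989 - 255*I*sqrt(3) ≈ -1989.0 - 441.67*I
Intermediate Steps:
(-39 + g(-3))*51 = (-39 - 5*I*sqrt(3))*51 = -1989 - 255*I*sqrt(3)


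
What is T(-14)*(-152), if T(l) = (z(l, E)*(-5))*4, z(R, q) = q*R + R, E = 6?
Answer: -297920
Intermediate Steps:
z(R, q) = R + R*q (z(R, q) = R*q + R = R + R*q)
T(l) = -140*l (T(l) = ((l*(1 + 6))*(-5))*4 = ((l*7)*(-5))*4 = ((7*l)*(-5))*4 = -35*l*4 = -140*l)
T(-14)*(-152) = -140*(-14)*(-152) = 1960*(-152) = -297920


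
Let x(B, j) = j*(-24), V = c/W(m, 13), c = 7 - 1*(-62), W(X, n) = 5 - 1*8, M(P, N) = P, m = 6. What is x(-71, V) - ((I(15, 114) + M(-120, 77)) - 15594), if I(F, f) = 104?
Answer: 16162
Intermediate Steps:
W(X, n) = -3 (W(X, n) = 5 - 8 = -3)
c = 69 (c = 7 + 62 = 69)
V = -23 (V = 69/(-3) = 69*(-⅓) = -23)
x(B, j) = -24*j
x(-71, V) - ((I(15, 114) + M(-120, 77)) - 15594) = -24*(-23) - ((104 - 120) - 15594) = 552 - (-16 - 15594) = 552 - 1*(-15610) = 552 + 15610 = 16162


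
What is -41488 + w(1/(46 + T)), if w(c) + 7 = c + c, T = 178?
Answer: -4647439/112 ≈ -41495.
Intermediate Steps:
w(c) = -7 + 2*c (w(c) = -7 + (c + c) = -7 + 2*c)
-41488 + w(1/(46 + T)) = -41488 + (-7 + 2/(46 + 178)) = -41488 + (-7 + 2/224) = -41488 + (-7 + 2*(1/224)) = -41488 + (-7 + 1/112) = -41488 - 783/112 = -4647439/112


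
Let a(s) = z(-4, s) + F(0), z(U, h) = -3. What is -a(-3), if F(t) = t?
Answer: 3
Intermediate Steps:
a(s) = -3 (a(s) = -3 + 0 = -3)
-a(-3) = -1*(-3) = 3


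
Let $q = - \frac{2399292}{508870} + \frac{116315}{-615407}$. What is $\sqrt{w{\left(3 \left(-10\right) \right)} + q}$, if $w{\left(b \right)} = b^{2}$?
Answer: $\frac{17 \sqrt{75936463703375318709965}}{156581080045} \approx 29.918$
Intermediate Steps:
$q = - \frac{767865152947}{156581080045}$ ($q = \left(-2399292\right) \frac{1}{508870} + 116315 \left(- \frac{1}{615407}\right) = - \frac{1199646}{254435} - \frac{116315}{615407} = - \frac{767865152947}{156581080045} \approx -4.9039$)
$\sqrt{w{\left(3 \left(-10\right) \right)} + q} = \sqrt{\left(3 \left(-10\right)\right)^{2} - \frac{767865152947}{156581080045}} = \sqrt{\left(-30\right)^{2} - \frac{767865152947}{156581080045}} = \sqrt{900 - \frac{767865152947}{156581080045}} = \sqrt{\frac{140155106887553}{156581080045}} = \frac{17 \sqrt{75936463703375318709965}}{156581080045}$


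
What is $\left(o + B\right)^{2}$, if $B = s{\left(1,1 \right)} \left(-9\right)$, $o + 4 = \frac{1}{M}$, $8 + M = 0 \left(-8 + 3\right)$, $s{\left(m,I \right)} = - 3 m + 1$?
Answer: $\frac{12321}{64} \approx 192.52$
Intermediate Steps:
$s{\left(m,I \right)} = 1 - 3 m$
$M = -8$ ($M = -8 + 0 \left(-8 + 3\right) = -8 + 0 \left(-5\right) = -8 + 0 = -8$)
$o = - \frac{33}{8}$ ($o = -4 + \frac{1}{-8} = -4 - \frac{1}{8} = - \frac{33}{8} \approx -4.125$)
$B = 18$ ($B = \left(1 - 3\right) \left(-9\right) = \left(-2\right) \left(-9\right) = 18$)
$\left(o + B\right)^{2} = \left(- \frac{33}{8} + 18\right)^{2} = \left(\frac{111}{8}\right)^{2} = \frac{12321}{64}$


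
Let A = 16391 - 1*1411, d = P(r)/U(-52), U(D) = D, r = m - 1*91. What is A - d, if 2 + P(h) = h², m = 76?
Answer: 779183/52 ≈ 14984.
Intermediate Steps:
r = -15 (r = 76 - 1*91 = 76 - 91 = -15)
P(h) = -2 + h²
d = -223/52 (d = (-2 + (-15)²)/(-52) = (-2 + 225)*(-1/52) = 223*(-1/52) = -223/52 ≈ -4.2885)
A = 14980 (A = 16391 - 1411 = 14980)
A - d = 14980 - 1*(-223/52) = 14980 + 223/52 = 779183/52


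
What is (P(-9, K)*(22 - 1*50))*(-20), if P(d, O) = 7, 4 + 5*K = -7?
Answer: 3920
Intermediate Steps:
K = -11/5 (K = -⅘ + (⅕)*(-7) = -⅘ - 7/5 = -11/5 ≈ -2.2000)
(P(-9, K)*(22 - 1*50))*(-20) = (7*(22 - 1*50))*(-20) = (7*(22 - 50))*(-20) = (7*(-28))*(-20) = -196*(-20) = 3920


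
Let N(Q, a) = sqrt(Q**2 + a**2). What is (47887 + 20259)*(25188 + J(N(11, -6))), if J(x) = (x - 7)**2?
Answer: 1730499524 - 954044*sqrt(157) ≈ 1.7185e+9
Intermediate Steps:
J(x) = (-7 + x)**2
(47887 + 20259)*(25188 + J(N(11, -6))) = (47887 + 20259)*(25188 + (-7 + sqrt(11**2 + (-6)**2))**2) = 68146*(25188 + (-7 + sqrt(121 + 36))**2) = 68146*(25188 + (-7 + sqrt(157))**2) = 1716461448 + 68146*(-7 + sqrt(157))**2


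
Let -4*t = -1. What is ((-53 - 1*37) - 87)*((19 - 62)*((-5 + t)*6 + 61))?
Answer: 494715/2 ≈ 2.4736e+5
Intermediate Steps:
t = ¼ (t = -¼*(-1) = ¼ ≈ 0.25000)
((-53 - 1*37) - 87)*((19 - 62)*((-5 + t)*6 + 61)) = ((-53 - 1*37) - 87)*((19 - 62)*((-5 + ¼)*6 + 61)) = ((-53 - 37) - 87)*(-43*(-19/4*6 + 61)) = (-90 - 87)*(-43*(-57/2 + 61)) = -(-7611)*65/2 = -177*(-2795/2) = 494715/2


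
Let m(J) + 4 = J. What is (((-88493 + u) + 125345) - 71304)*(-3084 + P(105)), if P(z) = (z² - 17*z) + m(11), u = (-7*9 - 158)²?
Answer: 88679407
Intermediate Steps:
m(J) = -4 + J
u = 48841 (u = (-63 - 158)² = (-221)² = 48841)
P(z) = 7 + z² - 17*z (P(z) = (z² - 17*z) + (-4 + 11) = (z² - 17*z) + 7 = 7 + z² - 17*z)
(((-88493 + u) + 125345) - 71304)*(-3084 + P(105)) = (((-88493 + 48841) + 125345) - 71304)*(-3084 + (7 + 105² - 17*105)) = ((-39652 + 125345) - 71304)*(-3084 + (7 + 11025 - 1785)) = (85693 - 71304)*(-3084 + 9247) = 14389*6163 = 88679407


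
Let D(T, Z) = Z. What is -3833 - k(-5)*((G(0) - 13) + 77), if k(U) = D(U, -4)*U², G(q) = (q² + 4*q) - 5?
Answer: 2067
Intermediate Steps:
G(q) = -5 + q² + 4*q
k(U) = -4*U²
-3833 - k(-5)*((G(0) - 13) + 77) = -3833 - (-4*(-5)²)*(((-5 + 0² + 4*0) - 13) + 77) = -3833 - (-4*25)*(((-5 + 0 + 0) - 13) + 77) = -3833 - (-100)*((-5 - 13) + 77) = -3833 - (-100)*(-18 + 77) = -3833 - (-100)*59 = -3833 - 1*(-5900) = -3833 + 5900 = 2067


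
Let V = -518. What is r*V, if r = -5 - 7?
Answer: 6216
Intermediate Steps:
r = -12
r*V = -12*(-518) = 6216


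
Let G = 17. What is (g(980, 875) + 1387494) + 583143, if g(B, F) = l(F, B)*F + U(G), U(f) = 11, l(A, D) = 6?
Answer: 1975898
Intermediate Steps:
g(B, F) = 11 + 6*F (g(B, F) = 6*F + 11 = 11 + 6*F)
(g(980, 875) + 1387494) + 583143 = ((11 + 6*875) + 1387494) + 583143 = ((11 + 5250) + 1387494) + 583143 = (5261 + 1387494) + 583143 = 1392755 + 583143 = 1975898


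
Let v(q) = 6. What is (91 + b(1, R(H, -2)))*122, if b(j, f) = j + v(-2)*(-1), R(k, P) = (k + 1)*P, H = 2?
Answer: 10492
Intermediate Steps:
R(k, P) = P*(1 + k) (R(k, P) = (1 + k)*P = P*(1 + k))
b(j, f) = -6 + j (b(j, f) = j + 6*(-1) = j - 6 = -6 + j)
(91 + b(1, R(H, -2)))*122 = (91 + (-6 + 1))*122 = (91 - 5)*122 = 86*122 = 10492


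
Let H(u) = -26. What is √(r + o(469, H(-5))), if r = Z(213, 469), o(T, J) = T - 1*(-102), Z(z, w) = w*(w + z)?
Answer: √320429 ≈ 566.06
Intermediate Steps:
o(T, J) = 102 + T (o(T, J) = T + 102 = 102 + T)
r = 319858 (r = 469*(469 + 213) = 469*682 = 319858)
√(r + o(469, H(-5))) = √(319858 + (102 + 469)) = √(319858 + 571) = √320429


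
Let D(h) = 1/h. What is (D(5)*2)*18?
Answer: 36/5 ≈ 7.2000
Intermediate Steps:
(D(5)*2)*18 = (2/5)*18 = ((⅕)*2)*18 = (⅖)*18 = 36/5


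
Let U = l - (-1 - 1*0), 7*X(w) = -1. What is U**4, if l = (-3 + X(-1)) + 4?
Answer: 28561/2401 ≈ 11.895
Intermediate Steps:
X(w) = -1/7 (X(w) = (1/7)*(-1) = -1/7)
l = 6/7 (l = (-3 - 1/7) + 4 = -22/7 + 4 = 6/7 ≈ 0.85714)
U = 13/7 (U = 6/7 - (-1 - 1*0) = 6/7 - (-1 + 0) = 6/7 - 1*(-1) = 6/7 + 1 = 13/7 ≈ 1.8571)
U**4 = (13/7)**4 = 28561/2401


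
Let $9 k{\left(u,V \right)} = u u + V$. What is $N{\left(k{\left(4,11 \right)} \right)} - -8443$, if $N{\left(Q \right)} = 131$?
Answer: $8574$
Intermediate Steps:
$k{\left(u,V \right)} = \frac{V}{9} + \frac{u^{2}}{9}$ ($k{\left(u,V \right)} = \frac{u u + V}{9} = \frac{u^{2} + V}{9} = \frac{V + u^{2}}{9} = \frac{V}{9} + \frac{u^{2}}{9}$)
$N{\left(k{\left(4,11 \right)} \right)} - -8443 = 131 - -8443 = 131 + 8443 = 8574$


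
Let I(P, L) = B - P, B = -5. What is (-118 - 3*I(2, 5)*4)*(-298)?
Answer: 10132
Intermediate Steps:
I(P, L) = -5 - P
(-118 - 3*I(2, 5)*4)*(-298) = (-118 - 3*(-5 - 1*2)*4)*(-298) = (-118 - 3*(-5 - 2)*4)*(-298) = (-118 - 3*(-7)*4)*(-298) = (-118 + 21*4)*(-298) = (-118 + 84)*(-298) = -34*(-298) = 10132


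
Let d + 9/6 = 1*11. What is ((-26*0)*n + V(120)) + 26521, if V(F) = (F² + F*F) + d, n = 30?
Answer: 110661/2 ≈ 55331.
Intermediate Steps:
d = 19/2 (d = -3/2 + 1*11 = -3/2 + 11 = 19/2 ≈ 9.5000)
V(F) = 19/2 + 2*F² (V(F) = (F² + F*F) + 19/2 = (F² + F²) + 19/2 = 2*F² + 19/2 = 19/2 + 2*F²)
((-26*0)*n + V(120)) + 26521 = (-26*0*30 + (19/2 + 2*120²)) + 26521 = (0*30 + (19/2 + 2*14400)) + 26521 = (0 + (19/2 + 28800)) + 26521 = (0 + 57619/2) + 26521 = 57619/2 + 26521 = 110661/2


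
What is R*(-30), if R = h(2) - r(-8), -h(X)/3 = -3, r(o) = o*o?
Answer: 1650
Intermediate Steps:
r(o) = o²
h(X) = 9 (h(X) = -3*(-3) = 9)
R = -55 (R = 9 - 1*(-8)² = 9 - 1*64 = 9 - 64 = -55)
R*(-30) = -55*(-30) = 1650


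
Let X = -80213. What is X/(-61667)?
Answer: 80213/61667 ≈ 1.3007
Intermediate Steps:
X/(-61667) = -80213/(-61667) = -80213*(-1/61667) = 80213/61667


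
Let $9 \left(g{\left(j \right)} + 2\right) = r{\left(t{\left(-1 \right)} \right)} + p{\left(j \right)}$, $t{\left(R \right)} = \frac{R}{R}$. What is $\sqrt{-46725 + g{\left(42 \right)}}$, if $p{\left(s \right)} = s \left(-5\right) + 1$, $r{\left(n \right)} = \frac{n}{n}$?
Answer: $\frac{i \sqrt{420751}}{3} \approx 216.22 i$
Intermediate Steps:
$t{\left(R \right)} = 1$
$r{\left(n \right)} = 1$
$p{\left(s \right)} = 1 - 5 s$ ($p{\left(s \right)} = - 5 s + 1 = 1 - 5 s$)
$g{\left(j \right)} = - \frac{16}{9} - \frac{5 j}{9}$ ($g{\left(j \right)} = -2 + \frac{1 - \left(-1 + 5 j\right)}{9} = -2 + \frac{2 - 5 j}{9} = -2 - \left(- \frac{2}{9} + \frac{5 j}{9}\right) = - \frac{16}{9} - \frac{5 j}{9}$)
$\sqrt{-46725 + g{\left(42 \right)}} = \sqrt{-46725 - \frac{226}{9}} = \sqrt{- \frac{420751}{9}} = \frac{i \sqrt{420751}}{3}$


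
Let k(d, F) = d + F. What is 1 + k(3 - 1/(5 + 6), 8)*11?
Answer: 121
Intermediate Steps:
k(d, F) = F + d
1 + k(3 - 1/(5 + 6), 8)*11 = 1 + (8 + (3 - 1/(5 + 6)))*11 = 1 + (8 + (3 - 1/11))*11 = 1 + (8 + 32/11)*11 = 1 + (120/11)*11 = 1 + 120 = 121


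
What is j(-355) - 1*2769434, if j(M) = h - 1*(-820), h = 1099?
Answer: -2767515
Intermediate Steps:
j(M) = 1919 (j(M) = 1099 - 1*(-820) = 1099 + 820 = 1919)
j(-355) - 1*2769434 = 1919 - 1*2769434 = 1919 - 2769434 = -2767515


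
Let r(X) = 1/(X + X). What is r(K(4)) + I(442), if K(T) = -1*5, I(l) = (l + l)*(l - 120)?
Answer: 2846479/10 ≈ 2.8465e+5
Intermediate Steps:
I(l) = 2*l*(-120 + l) (I(l) = (2*l)*(-120 + l) = 2*l*(-120 + l))
K(T) = -5
r(X) = 1/(2*X)
r(K(4)) + I(442) = (1/2)/(-5) + 2*442*(-120 + 442) = (1/2)*(-1/5) + 2*442*322 = -1/10 + 284648 = 2846479/10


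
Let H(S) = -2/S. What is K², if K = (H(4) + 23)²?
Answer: 4100625/16 ≈ 2.5629e+5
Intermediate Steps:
K = 2025/4 (K = (-2/4 + 23)² = (-2*¼ + 23)² = (-½ + 23)² = (45/2)² = 2025/4 ≈ 506.25)
K² = (2025/4)² = 4100625/16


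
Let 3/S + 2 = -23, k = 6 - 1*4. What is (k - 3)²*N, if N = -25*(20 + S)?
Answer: -497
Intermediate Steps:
k = 2 (k = 6 - 4 = 2)
S = -3/25 (S = 3/(-2 - 23) = 3/(-25) = 3*(-1/25) = -3/25 ≈ -0.12000)
N = -497 (N = -25*(20 - 3/25) = -25*497/25 = -497)
(k - 3)²*N = (2 - 3)²*(-497) = (-1)²*(-497) = 1*(-497) = -497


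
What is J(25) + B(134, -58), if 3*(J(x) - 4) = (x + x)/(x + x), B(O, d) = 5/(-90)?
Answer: 77/18 ≈ 4.2778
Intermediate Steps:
B(O, d) = -1/18 (B(O, d) = 5*(-1/90) = -1/18)
J(x) = 13/3 (J(x) = 4 + ((x + x)/(x + x))/3 = 4 + ((2*x)/((2*x)))/3 = 4 + ((2*x)*(1/(2*x)))/3 = 4 + (1/3)*1 = 4 + 1/3 = 13/3)
J(25) + B(134, -58) = 13/3 - 1/18 = 77/18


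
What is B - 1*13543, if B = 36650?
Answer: 23107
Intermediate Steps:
B - 1*13543 = 36650 - 1*13543 = 36650 - 13543 = 23107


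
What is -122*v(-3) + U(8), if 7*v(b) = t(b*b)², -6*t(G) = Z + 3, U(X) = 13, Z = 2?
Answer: 113/126 ≈ 0.89683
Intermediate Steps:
t(G) = -⅚ (t(G) = -(2 + 3)/6 = -⅙*5 = -⅚)
v(b) = 25/252 (v(b) = (-⅚)²/7 = (⅐)*(25/36) = 25/252)
-122*v(-3) + U(8) = -122*25/252 + 13 = -1525/126 + 13 = 113/126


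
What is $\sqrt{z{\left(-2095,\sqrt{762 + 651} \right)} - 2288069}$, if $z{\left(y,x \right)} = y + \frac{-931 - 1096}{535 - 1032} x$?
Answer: $\frac{\sqrt{-565691119476 + 3022257 \sqrt{157}}}{497} \approx 1513.3 i$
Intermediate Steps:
$z{\left(y,x \right)} = y + \frac{2027 x}{497}$ ($z{\left(y,x \right)} = y + - \frac{2027}{-497} x = y + \left(-2027\right) \left(- \frac{1}{497}\right) x = y + \frac{2027 x}{497}$)
$\sqrt{z{\left(-2095,\sqrt{762 + 651} \right)} - 2288069} = \sqrt{\left(-2095 + \frac{2027 \sqrt{762 + 651}}{497}\right) - 2288069} = \sqrt{\left(-2095 + \frac{2027 \sqrt{1413}}{497}\right) - 2288069} = \sqrt{\left(-2095 + \frac{2027 \cdot 3 \sqrt{157}}{497}\right) - 2288069} = \sqrt{\left(-2095 + \frac{6081 \sqrt{157}}{497}\right) - 2288069} = \sqrt{-2290164 + \frac{6081 \sqrt{157}}{497}}$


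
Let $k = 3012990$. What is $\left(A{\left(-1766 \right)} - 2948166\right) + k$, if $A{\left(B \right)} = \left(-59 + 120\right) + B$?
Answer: $63119$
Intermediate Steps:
$A{\left(B \right)} = 61 + B$
$\left(A{\left(-1766 \right)} - 2948166\right) + k = \left(\left(61 - 1766\right) - 2948166\right) + 3012990 = \left(-1705 - 2948166\right) + 3012990 = -2949871 + 3012990 = 63119$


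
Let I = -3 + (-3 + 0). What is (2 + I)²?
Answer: 16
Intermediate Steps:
I = -6 (I = -3 - 3 = -6)
(2 + I)² = (2 - 6)² = (-4)² = 16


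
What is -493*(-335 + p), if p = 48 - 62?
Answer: 172057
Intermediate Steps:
p = -14
-493*(-335 + p) = -493*(-335 - 14) = -493*(-349) = 172057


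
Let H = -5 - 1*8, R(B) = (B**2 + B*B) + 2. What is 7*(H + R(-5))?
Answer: 273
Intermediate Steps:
R(B) = 2 + 2*B**2 (R(B) = (B**2 + B**2) + 2 = 2*B**2 + 2 = 2 + 2*B**2)
H = -13 (H = -5 - 8 = -13)
7*(H + R(-5)) = 7*(-13 + (2 + 2*(-5)**2)) = 7*(-13 + (2 + 2*25)) = 7*(-13 + (2 + 50)) = 7*(-13 + 52) = 7*39 = 273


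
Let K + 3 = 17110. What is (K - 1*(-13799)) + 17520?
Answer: 48426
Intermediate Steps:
K = 17107 (K = -3 + 17110 = 17107)
(K - 1*(-13799)) + 17520 = (17107 - 1*(-13799)) + 17520 = (17107 + 13799) + 17520 = 30906 + 17520 = 48426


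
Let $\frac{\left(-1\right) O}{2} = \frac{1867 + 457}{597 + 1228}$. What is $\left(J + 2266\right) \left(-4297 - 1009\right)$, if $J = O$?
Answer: $- \frac{21918035412}{1825} \approx -1.201 \cdot 10^{7}$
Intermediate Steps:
$O = - \frac{4648}{1825}$ ($O = - 2 \frac{1867 + 457}{597 + 1228} = - 2 \cdot \frac{2324}{1825} = - 2 \cdot 2324 \cdot \frac{1}{1825} = \left(-2\right) \frac{2324}{1825} = - \frac{4648}{1825} \approx -2.5468$)
$J = - \frac{4648}{1825} \approx -2.5468$
$\left(J + 2266\right) \left(-4297 - 1009\right) = \left(- \frac{4648}{1825} + 2266\right) \left(-4297 - 1009\right) = \frac{4130802}{1825} \left(-5306\right) = - \frac{21918035412}{1825}$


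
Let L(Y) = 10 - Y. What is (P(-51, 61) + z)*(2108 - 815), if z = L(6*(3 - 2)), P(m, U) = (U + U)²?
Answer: 19250184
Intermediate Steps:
P(m, U) = 4*U² (P(m, U) = (2*U)² = 4*U²)
z = 4 (z = 10 - 6*(3 - 2) = 10 - 6 = 4)
(P(-51, 61) + z)*(2108 - 815) = (4*61² + 4)*(2108 - 815) = (4*3721 + 4)*1293 = (14884 + 4)*1293 = 14888*1293 = 19250184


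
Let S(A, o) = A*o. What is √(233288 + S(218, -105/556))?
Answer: √18026248082/278 ≈ 482.96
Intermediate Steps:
√(233288 + S(218, -105/556)) = √(233288 + 218*(-105/556)) = √(233288 - 11445/278) = √(64842619/278) = √18026248082/278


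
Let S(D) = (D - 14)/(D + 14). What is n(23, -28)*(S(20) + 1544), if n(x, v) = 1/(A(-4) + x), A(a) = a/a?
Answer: 26251/408 ≈ 64.341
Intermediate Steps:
A(a) = 1
n(x, v) = 1/(1 + x)
S(D) = (-14 + D)/(14 + D)
n(23, -28)*(S(20) + 1544) = ((-14 + 20)/(14 + 20) + 1544)/(1 + 23) = (6/34 + 1544)/24 = ((1/34)*6 + 1544)/24 = (3/17 + 1544)/24 = (1/24)*(26251/17) = 26251/408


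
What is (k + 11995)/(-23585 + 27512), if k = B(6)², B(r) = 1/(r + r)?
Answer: 1727281/565488 ≈ 3.0545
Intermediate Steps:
B(r) = 1/(2*r)
k = 1/144 (k = ((½)/6)² = ((½)*(⅙))² = (1/12)² = 1/144 ≈ 0.0069444)
(k + 11995)/(-23585 + 27512) = (1/144 + 11995)/(-23585 + 27512) = (1727281/144)/3927 = (1727281/144)*(1/3927) = 1727281/565488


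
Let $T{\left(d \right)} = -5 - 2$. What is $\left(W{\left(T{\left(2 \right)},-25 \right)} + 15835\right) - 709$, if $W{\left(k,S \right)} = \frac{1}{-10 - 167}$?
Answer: $\frac{2677301}{177} \approx 15126.0$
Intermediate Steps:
$T{\left(d \right)} = -7$ ($T{\left(d \right)} = -5 - 2 = -7$)
$W{\left(k,S \right)} = - \frac{1}{177}$ ($W{\left(k,S \right)} = \frac{1}{-177} = - \frac{1}{177}$)
$\left(W{\left(T{\left(2 \right)},-25 \right)} + 15835\right) - 709 = \left(- \frac{1}{177} + 15835\right) - 709 = \frac{2802794}{177} - 709 = \frac{2677301}{177}$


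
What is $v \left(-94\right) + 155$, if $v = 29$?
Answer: $-2571$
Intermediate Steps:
$v \left(-94\right) + 155 = 29 \left(-94\right) + 155 = -2726 + 155 = -2571$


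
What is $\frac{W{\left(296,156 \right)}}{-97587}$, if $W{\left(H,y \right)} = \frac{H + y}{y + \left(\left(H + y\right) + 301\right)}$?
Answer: $- \frac{452}{88706583} \approx -5.0954 \cdot 10^{-6}$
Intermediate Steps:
$W{\left(H,y \right)} = \frac{H + y}{301 + H + 2 y}$ ($W{\left(H,y \right)} = \frac{H + y}{y + \left(301 + H + y\right)} = \frac{H + y}{301 + H + 2 y}$)
$\frac{W{\left(296,156 \right)}}{-97587} = \frac{\frac{1}{301 + 296 + 2 \cdot 156} \left(296 + 156\right)}{-97587} = \frac{1}{301 + 296 + 312} \cdot 452 \left(- \frac{1}{97587}\right) = \frac{1}{909} \cdot 452 \left(- \frac{1}{97587}\right) = \frac{452}{909} \left(- \frac{1}{97587}\right) = - \frac{452}{88706583}$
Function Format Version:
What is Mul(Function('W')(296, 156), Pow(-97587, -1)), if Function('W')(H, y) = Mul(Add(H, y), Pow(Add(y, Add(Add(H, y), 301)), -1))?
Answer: Rational(-452, 88706583) ≈ -5.0954e-6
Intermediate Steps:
Function('W')(H, y) = Mul(Pow(Add(301, H, Mul(2, y)), -1), Add(H, y)) (Function('W')(H, y) = Mul(Add(H, y), Pow(Add(y, Add(301, H, y)), -1)) = Mul(Add(H, y), Pow(Add(301, H, Mul(2, y)), -1)) = Mul(Pow(Add(301, H, Mul(2, y)), -1), Add(H, y)))
Mul(Function('W')(296, 156), Pow(-97587, -1)) = Mul(Mul(Pow(Add(301, 296, Mul(2, 156)), -1), Add(296, 156)), Pow(-97587, -1)) = Mul(Mul(Pow(Add(301, 296, 312), -1), 452), Rational(-1, 97587)) = Mul(Mul(Pow(909, -1), 452), Rational(-1, 97587)) = Mul(Mul(Rational(1, 909), 452), Rational(-1, 97587)) = Mul(Rational(452, 909), Rational(-1, 97587)) = Rational(-452, 88706583)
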